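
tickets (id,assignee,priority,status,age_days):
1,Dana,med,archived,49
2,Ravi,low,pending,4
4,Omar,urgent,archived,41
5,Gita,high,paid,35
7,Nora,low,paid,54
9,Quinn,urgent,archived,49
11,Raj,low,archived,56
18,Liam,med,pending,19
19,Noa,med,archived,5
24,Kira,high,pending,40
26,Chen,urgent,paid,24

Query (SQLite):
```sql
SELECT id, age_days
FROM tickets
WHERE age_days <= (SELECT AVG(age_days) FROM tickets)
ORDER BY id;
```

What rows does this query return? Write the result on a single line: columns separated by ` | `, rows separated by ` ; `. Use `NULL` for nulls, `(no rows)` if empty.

2 | 4 ; 18 | 19 ; 19 | 5 ; 26 | 24

Scalar subquery: AVG(age_days) over all tickets rows = 34.181818 (≈; comparison uses full precision).
Keep rows where age_days <= that value.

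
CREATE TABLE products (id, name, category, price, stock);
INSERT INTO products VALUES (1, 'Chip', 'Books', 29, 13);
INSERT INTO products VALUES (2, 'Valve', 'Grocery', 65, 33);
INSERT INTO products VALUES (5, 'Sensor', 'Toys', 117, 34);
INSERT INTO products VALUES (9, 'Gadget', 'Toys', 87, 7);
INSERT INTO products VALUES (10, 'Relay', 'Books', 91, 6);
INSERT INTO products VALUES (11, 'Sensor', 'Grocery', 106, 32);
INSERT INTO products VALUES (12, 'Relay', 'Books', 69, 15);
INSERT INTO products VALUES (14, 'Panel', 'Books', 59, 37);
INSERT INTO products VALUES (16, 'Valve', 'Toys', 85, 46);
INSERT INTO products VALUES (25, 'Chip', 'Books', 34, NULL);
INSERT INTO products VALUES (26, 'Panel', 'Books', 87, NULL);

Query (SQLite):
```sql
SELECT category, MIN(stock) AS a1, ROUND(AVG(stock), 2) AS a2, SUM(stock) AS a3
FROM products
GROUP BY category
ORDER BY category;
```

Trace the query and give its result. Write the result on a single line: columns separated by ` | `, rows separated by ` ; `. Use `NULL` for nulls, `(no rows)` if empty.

Group products by category.
Per group compute: MIN(stock), ROUND(AVG(stock), 2), SUM(stock).
  Books: ids {1, 10, 12, 14, 25, 26} → MIN(stock)=6, ROUND(AVG(stock), 2)=17.75, SUM(stock)=71
  Grocery: ids {2, 11} → MIN(stock)=32, ROUND(AVG(stock), 2)=32.5, SUM(stock)=65
  Toys: ids {5, 9, 16} → MIN(stock)=7, ROUND(AVG(stock), 2)=29, SUM(stock)=87

Books | 6 | 17.75 | 71 ; Grocery | 32 | 32.5 | 65 ; Toys | 7 | 29 | 87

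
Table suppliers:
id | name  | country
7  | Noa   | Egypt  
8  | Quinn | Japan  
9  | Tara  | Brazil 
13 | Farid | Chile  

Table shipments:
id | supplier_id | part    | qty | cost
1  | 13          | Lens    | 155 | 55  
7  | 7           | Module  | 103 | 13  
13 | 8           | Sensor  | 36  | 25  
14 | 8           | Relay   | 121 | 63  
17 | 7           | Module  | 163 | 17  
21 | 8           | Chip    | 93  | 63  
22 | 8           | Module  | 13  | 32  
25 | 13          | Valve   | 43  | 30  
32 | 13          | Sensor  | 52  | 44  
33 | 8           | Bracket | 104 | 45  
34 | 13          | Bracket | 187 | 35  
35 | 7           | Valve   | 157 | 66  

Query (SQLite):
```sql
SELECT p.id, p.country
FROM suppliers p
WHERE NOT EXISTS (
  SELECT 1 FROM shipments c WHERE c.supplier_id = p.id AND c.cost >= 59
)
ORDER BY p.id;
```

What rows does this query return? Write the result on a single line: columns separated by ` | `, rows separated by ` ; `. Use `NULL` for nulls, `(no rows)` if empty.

9 | Brazil ; 13 | Chile

For each suppliers row, check whether any shipments with matching supplier_id has cost >= 59.
Keep rows where that is false.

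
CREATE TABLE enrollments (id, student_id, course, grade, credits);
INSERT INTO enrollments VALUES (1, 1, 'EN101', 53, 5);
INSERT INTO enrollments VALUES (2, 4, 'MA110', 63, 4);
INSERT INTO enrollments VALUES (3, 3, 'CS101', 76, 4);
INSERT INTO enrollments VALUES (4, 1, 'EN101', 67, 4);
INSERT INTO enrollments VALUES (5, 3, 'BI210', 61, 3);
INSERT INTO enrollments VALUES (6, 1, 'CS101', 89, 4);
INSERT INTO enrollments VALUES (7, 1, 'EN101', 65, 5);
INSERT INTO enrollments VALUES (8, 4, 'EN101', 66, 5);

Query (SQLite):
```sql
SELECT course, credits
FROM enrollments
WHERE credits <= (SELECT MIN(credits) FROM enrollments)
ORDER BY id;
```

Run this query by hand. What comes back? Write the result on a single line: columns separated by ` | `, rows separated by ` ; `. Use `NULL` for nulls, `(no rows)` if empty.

Scalar subquery: MIN(credits) over all enrollments rows = 3.
Keep rows where credits <= that value.

BI210 | 3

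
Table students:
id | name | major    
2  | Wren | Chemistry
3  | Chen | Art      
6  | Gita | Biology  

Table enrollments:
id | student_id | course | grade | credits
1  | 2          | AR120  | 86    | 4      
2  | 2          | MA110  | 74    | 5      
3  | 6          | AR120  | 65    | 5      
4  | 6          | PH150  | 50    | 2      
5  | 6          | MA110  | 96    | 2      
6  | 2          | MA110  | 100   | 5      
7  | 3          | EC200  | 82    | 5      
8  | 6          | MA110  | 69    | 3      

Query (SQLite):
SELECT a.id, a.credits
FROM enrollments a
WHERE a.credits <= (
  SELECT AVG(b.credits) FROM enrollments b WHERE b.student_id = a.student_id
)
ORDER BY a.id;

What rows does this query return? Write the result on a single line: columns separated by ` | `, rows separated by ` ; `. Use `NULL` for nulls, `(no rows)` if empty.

1 | 4 ; 4 | 2 ; 5 | 2 ; 7 | 5 ; 8 | 3

For each enrollments row a, compute AVG(credits) over rows sharing a.student_id.
Keep row a if a.credits <= that per-group AVG.
  student_id=2: AVG(credits) = 4.666667
  student_id=3: AVG(credits) = 5.0
  student_id=6: AVG(credits) = 3.0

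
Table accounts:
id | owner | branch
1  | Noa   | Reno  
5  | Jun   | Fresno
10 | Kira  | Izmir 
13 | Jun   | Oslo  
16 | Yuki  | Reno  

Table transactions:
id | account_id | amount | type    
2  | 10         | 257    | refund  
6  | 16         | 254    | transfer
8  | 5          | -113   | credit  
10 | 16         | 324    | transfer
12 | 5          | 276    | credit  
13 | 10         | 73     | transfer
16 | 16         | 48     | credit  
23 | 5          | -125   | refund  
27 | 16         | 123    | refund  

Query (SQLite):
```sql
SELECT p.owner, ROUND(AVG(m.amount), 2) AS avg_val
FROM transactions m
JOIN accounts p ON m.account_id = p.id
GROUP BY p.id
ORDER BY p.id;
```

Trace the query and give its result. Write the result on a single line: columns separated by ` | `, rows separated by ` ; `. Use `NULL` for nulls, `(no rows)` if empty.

Jun | 12.67 ; Kira | 165 ; Yuki | 187.25

Join each transactions row to its accounts via account_id.
Group joined rows by accounts.id; compute ROUND(AVG(m.amount), 2) per group.
  5: ids {8, 12, 23} → ROUND(AVG(m.amount), 2)=12.67
  10: ids {2, 13} → ROUND(AVG(m.amount), 2)=165
  16: ids {6, 10, 16, 27} → ROUND(AVG(m.amount), 2)=187.25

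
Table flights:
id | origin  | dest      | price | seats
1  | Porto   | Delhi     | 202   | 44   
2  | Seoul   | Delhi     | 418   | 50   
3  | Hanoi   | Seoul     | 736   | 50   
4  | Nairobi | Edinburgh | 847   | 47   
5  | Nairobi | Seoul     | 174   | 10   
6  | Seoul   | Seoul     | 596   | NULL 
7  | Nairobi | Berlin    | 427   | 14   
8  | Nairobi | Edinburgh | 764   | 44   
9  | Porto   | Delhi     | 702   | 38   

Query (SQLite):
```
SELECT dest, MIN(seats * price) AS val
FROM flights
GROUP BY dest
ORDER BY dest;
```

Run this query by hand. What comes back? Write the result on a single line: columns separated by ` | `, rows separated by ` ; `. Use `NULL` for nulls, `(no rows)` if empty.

Berlin | 5978 ; Delhi | 8888 ; Edinburgh | 33616 ; Seoul | 1740

For each row compute seats * price.
Group by dest; take MIN of the expression per group.
  Berlin: ids {7} → MIN(seats * price)=5978
  Delhi: ids {1, 2, 9} → MIN(seats * price)=8888
  Edinburgh: ids {4, 8} → MIN(seats * price)=33616
  Seoul: ids {3, 5, 6} → MIN(seats * price)=1740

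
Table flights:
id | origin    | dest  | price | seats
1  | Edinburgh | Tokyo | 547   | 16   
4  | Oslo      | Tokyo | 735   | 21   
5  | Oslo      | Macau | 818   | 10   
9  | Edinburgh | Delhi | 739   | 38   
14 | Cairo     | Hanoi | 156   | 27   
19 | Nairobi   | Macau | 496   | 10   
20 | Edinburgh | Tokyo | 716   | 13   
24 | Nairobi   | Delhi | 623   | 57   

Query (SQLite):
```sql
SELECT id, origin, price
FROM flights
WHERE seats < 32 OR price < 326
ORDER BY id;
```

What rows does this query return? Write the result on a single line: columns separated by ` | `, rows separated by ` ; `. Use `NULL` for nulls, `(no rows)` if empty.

1 | Edinburgh | 547 ; 4 | Oslo | 735 ; 5 | Oslo | 818 ; 14 | Cairo | 156 ; 19 | Nairobi | 496 ; 20 | Edinburgh | 716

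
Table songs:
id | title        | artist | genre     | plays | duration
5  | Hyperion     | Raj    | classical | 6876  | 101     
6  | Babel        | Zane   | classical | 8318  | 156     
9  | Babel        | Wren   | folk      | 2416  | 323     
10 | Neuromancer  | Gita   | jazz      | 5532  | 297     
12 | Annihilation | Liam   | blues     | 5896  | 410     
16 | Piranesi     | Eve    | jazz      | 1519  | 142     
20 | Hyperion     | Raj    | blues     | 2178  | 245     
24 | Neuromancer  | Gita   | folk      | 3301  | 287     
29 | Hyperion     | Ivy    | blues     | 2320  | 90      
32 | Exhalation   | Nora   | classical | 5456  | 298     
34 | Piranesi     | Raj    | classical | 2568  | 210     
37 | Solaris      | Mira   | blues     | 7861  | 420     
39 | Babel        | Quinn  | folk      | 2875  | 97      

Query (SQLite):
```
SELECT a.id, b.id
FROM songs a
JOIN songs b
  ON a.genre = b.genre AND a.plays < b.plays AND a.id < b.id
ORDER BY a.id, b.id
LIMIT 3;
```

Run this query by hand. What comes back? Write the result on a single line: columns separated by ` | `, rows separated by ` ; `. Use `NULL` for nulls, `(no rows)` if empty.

5 | 6 ; 9 | 24 ; 9 | 39

Pairs (a,b) with same genre, a.plays < b.plays, a.id < b.id.
genre groups: blues:{12,20,29,37} classical:{5,6,32,34} folk:{9,24,39} jazz:{10,16}
Ordered by (a.id, b.id); first 3.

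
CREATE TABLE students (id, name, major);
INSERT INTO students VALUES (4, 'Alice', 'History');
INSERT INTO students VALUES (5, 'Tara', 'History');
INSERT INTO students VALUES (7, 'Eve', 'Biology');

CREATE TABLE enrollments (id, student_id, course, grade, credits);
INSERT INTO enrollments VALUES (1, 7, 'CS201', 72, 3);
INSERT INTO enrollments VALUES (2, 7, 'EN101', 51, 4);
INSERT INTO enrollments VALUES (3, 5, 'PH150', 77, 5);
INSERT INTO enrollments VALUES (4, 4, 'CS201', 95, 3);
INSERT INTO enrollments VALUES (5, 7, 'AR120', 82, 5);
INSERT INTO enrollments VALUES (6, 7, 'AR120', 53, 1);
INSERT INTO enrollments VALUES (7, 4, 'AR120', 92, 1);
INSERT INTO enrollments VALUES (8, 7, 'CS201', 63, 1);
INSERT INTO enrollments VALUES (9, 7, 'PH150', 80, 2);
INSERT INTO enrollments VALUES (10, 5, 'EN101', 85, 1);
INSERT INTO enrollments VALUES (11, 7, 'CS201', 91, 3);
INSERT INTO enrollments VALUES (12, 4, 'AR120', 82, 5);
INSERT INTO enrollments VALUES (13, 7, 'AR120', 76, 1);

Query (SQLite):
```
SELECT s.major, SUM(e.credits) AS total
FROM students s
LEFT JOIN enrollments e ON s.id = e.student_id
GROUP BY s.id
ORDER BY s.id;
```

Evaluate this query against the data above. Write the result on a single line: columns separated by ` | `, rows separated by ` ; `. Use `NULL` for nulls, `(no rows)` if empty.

LEFT JOIN keeps every students row; unmatched ones get NULL for enrollments columns.
Group by students.id and compute SUM(e.credits). SUM over an all-NULL group is NULL.
  4: ids {4, 7, 12} → SUM(e.credits)=9
  5: ids {3, 10} → SUM(e.credits)=6
  7: ids {1, 2, 5, 6, 8, 9, 11, 13} → SUM(e.credits)=20

History | 9 ; History | 6 ; Biology | 20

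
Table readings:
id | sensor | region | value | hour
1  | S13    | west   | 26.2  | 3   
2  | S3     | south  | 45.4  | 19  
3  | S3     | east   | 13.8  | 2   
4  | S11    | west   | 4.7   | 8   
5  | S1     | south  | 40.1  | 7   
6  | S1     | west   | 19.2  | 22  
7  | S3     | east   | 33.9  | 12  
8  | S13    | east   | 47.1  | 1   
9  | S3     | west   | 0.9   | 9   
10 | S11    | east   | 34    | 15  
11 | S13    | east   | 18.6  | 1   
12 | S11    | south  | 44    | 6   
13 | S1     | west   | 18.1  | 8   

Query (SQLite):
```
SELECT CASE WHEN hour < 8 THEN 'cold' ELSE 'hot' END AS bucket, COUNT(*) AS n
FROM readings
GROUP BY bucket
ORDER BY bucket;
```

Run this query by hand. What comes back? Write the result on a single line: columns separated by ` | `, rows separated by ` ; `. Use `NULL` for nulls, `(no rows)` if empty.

Bucket rows by hour < 8 → 'cold' else 'hot'; count each bucket.

cold | 6 ; hot | 7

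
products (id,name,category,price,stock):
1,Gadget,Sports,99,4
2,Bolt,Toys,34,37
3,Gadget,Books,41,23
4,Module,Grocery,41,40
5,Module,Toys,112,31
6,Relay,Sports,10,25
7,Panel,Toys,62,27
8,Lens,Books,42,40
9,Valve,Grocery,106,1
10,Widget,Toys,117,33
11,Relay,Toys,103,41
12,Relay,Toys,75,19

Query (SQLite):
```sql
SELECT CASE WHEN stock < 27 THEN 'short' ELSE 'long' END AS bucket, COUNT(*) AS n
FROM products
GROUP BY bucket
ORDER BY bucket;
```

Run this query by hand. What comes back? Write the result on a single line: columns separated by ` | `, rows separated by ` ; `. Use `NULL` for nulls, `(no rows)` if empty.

Bucket rows by stock < 27 → 'short' else 'long'; count each bucket.

long | 7 ; short | 5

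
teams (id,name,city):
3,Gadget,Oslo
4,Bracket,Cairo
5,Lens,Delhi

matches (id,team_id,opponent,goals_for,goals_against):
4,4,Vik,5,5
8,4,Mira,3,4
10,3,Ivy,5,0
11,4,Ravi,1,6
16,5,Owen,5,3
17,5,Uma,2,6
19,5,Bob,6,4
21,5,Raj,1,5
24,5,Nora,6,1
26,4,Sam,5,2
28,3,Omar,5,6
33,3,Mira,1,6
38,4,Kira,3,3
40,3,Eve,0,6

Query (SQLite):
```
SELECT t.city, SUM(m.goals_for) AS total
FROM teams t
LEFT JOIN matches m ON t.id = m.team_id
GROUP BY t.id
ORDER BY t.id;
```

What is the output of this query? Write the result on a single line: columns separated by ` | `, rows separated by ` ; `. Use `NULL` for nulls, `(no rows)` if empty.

LEFT JOIN keeps every teams row; unmatched ones get NULL for matches columns.
Group by teams.id and compute SUM(m.goals_for). SUM over an all-NULL group is NULL.
  3: ids {10, 28, 33, 40} → SUM(m.goals_for)=11
  4: ids {4, 8, 11, 26, 38} → SUM(m.goals_for)=17
  5: ids {16, 17, 19, 21, 24} → SUM(m.goals_for)=20

Oslo | 11 ; Cairo | 17 ; Delhi | 20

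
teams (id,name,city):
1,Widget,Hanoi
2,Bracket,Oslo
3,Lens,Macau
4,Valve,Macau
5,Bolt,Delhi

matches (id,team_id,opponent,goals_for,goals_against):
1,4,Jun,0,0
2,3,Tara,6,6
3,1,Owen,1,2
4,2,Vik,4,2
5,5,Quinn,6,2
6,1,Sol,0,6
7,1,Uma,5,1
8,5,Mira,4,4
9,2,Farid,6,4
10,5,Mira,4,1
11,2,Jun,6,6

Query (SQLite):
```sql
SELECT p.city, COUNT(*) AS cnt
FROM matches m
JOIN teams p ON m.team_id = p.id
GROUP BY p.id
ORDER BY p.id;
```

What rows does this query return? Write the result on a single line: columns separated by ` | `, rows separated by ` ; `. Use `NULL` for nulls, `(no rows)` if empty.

Hanoi | 3 ; Oslo | 3 ; Macau | 1 ; Macau | 1 ; Delhi | 3

Join each matches row to its teams via team_id.
Group joined rows by teams.id; compute COUNT(*) per group.
  1: ids {3, 6, 7} → COUNT(*)=3
  2: ids {4, 9, 11} → COUNT(*)=3
  3: ids {2} → COUNT(*)=1
  4: ids {1} → COUNT(*)=1
  5: ids {5, 8, 10} → COUNT(*)=3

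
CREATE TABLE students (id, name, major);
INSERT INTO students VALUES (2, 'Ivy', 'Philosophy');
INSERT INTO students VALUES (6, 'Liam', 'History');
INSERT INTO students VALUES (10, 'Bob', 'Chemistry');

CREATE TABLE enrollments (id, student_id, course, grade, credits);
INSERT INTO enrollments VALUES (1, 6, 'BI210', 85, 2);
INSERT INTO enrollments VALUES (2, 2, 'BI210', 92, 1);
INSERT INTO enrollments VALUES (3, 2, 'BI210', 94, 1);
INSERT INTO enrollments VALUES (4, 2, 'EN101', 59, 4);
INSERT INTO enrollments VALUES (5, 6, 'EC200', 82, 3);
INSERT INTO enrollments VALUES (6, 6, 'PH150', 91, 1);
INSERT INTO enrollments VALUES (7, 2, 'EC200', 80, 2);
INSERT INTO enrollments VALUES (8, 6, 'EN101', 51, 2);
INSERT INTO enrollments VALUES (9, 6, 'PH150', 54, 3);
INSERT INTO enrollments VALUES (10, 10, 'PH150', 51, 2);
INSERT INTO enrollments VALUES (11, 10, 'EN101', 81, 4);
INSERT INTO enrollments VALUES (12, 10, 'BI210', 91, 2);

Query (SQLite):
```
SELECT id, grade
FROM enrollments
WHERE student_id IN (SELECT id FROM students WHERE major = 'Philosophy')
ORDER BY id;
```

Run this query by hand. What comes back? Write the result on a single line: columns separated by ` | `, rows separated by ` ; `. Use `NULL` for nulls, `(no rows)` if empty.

Inner query: students.id where major = 'Philosophy'.
Outer: keep enrollments rows whose student_id is in that set.
Inner query → {2}

2 | 92 ; 3 | 94 ; 4 | 59 ; 7 | 80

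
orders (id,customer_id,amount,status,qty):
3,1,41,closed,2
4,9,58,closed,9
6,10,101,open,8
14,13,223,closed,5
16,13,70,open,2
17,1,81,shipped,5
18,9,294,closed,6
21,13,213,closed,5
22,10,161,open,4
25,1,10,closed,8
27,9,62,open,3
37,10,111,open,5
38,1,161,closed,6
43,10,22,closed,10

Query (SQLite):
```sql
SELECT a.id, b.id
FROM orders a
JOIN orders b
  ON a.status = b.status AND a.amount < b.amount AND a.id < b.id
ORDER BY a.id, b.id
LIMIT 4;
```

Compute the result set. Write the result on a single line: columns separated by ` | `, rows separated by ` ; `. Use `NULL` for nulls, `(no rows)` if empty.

Pairs (a,b) with same status, a.amount < b.amount, a.id < b.id.
status groups: closed:{3,4,14,18,21,25,38,43} open:{6,16,22,27,37} shipped:{17}
Ordered by (a.id, b.id); first 4.

3 | 4 ; 3 | 14 ; 3 | 18 ; 3 | 21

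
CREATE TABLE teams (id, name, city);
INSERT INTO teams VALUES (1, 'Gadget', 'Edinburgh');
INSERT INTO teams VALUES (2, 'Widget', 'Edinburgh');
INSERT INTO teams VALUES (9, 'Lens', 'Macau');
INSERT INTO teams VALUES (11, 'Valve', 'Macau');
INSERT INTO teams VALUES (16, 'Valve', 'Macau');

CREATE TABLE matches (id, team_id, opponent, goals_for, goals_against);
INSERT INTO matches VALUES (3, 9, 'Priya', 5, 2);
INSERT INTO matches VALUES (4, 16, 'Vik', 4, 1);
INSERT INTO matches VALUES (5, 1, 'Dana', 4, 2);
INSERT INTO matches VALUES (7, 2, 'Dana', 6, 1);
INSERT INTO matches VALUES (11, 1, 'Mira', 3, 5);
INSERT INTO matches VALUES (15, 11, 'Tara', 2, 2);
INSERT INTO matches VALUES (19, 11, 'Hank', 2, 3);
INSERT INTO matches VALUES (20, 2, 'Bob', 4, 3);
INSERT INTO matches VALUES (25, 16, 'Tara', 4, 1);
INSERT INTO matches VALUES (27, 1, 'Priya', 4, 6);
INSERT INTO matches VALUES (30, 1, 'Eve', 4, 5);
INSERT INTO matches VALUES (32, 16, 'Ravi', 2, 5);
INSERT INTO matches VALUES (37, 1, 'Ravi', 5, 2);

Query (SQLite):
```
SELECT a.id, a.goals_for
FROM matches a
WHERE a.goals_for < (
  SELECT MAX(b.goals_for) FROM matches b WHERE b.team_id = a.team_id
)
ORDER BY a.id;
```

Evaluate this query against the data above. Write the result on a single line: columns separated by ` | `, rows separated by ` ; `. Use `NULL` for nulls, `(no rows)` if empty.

5 | 4 ; 11 | 3 ; 20 | 4 ; 27 | 4 ; 30 | 4 ; 32 | 2

For each matches row a, compute MAX(goals_for) over rows sharing a.team_id.
Keep row a if a.goals_for < that per-group MAX.
  team_id=1: MAX(goals_for) = 5
  team_id=2: MAX(goals_for) = 6
  team_id=9: MAX(goals_for) = 5
  team_id=11: MAX(goals_for) = 2
  team_id=16: MAX(goals_for) = 4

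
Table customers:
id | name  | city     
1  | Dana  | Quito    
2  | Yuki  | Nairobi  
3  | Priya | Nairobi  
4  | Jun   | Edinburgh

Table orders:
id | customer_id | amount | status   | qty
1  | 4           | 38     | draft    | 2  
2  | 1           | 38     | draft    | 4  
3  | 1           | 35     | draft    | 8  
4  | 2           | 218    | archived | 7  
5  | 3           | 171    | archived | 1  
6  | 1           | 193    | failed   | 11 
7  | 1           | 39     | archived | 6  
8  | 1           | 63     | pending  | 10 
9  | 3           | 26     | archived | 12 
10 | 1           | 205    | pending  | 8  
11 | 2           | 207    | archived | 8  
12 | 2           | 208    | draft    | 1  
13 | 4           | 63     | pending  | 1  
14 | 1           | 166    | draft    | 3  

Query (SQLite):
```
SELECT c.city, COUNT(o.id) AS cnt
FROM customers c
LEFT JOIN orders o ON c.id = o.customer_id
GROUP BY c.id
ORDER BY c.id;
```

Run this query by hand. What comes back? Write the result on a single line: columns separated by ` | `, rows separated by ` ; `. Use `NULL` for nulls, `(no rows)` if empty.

Quito | 7 ; Nairobi | 3 ; Nairobi | 2 ; Edinburgh | 2

LEFT JOIN keeps every customers row; unmatched ones get NULL for orders columns.
Group by customers.id and compute COUNT(o.id). COUNT(col) of an all-NULL group is 0.
  1: ids {2, 3, 6, 7, 8, 10, 14} → COUNT(o.id)=7
  2: ids {4, 11, 12} → COUNT(o.id)=3
  3: ids {5, 9} → COUNT(o.id)=2
  4: ids {1, 13} → COUNT(o.id)=2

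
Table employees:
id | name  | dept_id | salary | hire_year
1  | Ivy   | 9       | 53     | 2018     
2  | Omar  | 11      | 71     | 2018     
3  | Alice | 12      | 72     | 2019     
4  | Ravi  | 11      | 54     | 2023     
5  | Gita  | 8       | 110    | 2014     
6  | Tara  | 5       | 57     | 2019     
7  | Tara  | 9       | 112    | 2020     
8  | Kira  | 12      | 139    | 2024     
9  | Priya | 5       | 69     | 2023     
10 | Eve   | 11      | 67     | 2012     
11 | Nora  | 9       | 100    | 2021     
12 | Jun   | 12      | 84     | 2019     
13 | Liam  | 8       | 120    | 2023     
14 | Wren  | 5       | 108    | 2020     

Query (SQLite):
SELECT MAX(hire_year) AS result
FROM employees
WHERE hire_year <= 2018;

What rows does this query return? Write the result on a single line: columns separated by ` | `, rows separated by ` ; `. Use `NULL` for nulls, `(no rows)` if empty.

Rows where hire_year <= 2018 → hire_year values: [2018, 2018, 2014, 2012].
MAX of non-NULL values = 2018.

2018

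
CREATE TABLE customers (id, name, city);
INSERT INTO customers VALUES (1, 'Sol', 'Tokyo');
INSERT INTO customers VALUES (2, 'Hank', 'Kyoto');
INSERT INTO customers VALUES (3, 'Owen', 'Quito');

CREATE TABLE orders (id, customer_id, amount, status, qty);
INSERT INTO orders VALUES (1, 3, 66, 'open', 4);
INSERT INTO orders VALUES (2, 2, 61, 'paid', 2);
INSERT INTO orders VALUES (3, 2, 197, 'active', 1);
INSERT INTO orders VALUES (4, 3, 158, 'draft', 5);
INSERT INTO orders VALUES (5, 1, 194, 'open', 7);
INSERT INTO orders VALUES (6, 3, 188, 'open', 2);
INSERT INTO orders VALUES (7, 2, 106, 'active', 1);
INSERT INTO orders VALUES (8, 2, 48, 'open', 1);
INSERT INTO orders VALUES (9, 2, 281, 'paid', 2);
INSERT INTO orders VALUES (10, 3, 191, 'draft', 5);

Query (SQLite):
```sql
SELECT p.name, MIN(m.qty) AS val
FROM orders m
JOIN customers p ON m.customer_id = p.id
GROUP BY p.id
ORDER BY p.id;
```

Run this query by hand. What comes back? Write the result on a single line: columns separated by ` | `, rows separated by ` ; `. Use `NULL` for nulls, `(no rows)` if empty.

Join each orders row to its customers via customer_id.
Group joined rows by customers.id; compute MIN(m.qty) per group.
  1: ids {5} → MIN(m.qty)=7
  2: ids {2, 3, 7, 8, 9} → MIN(m.qty)=1
  3: ids {1, 4, 6, 10} → MIN(m.qty)=2

Sol | 7 ; Hank | 1 ; Owen | 2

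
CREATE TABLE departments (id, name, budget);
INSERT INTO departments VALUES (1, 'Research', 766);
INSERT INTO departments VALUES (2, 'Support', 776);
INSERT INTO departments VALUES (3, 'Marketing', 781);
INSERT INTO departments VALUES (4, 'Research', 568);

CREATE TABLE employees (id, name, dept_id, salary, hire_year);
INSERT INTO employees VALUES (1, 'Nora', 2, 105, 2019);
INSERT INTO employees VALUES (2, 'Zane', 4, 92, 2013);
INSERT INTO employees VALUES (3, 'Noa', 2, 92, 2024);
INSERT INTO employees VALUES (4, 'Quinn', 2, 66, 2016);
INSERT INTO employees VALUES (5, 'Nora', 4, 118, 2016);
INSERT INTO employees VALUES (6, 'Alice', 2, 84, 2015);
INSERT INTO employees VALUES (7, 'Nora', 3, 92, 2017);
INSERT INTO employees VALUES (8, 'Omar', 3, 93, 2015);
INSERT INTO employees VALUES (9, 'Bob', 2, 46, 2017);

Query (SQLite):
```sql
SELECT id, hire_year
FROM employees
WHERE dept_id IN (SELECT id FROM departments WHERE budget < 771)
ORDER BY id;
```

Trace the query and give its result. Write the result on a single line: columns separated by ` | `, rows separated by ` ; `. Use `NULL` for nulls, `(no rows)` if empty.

Inner query: departments.id where budget < 771.
Outer: keep employees rows whose dept_id is in that set.
Inner query → {1, 4}

2 | 2013 ; 5 | 2016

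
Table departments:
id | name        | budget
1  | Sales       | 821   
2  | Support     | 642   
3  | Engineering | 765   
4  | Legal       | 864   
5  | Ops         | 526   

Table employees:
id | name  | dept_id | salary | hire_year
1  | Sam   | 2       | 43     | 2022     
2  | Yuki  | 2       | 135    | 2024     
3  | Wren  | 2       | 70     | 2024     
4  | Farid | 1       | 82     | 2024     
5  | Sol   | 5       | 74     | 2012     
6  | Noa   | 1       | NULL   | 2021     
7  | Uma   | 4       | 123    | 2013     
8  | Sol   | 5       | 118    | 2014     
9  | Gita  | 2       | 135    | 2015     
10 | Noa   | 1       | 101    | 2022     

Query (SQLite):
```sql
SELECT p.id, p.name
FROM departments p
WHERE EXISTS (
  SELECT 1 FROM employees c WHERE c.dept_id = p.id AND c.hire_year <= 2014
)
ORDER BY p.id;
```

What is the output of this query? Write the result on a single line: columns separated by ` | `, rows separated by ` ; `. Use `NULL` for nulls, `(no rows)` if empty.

4 | Legal ; 5 | Ops

For each departments row, check whether any employees with matching dept_id has hire_year <= 2014.
Keep rows where that is true.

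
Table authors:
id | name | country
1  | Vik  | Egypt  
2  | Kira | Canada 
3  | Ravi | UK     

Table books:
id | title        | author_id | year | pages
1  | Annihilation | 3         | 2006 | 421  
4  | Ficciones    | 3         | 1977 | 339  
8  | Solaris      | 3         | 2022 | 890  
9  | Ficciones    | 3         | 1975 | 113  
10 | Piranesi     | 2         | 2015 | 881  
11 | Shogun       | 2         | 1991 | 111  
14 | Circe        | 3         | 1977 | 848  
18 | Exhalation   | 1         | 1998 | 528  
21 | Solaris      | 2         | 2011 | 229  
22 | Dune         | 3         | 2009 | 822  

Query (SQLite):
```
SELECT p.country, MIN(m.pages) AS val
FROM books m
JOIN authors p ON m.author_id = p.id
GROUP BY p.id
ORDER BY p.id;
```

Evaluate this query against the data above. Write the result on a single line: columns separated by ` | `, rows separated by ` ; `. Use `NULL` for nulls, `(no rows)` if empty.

Egypt | 528 ; Canada | 111 ; UK | 113

Join each books row to its authors via author_id.
Group joined rows by authors.id; compute MIN(m.pages) per group.
  1: ids {18} → MIN(m.pages)=528
  2: ids {10, 11, 21} → MIN(m.pages)=111
  3: ids {1, 4, 8, 9, 14, 22} → MIN(m.pages)=113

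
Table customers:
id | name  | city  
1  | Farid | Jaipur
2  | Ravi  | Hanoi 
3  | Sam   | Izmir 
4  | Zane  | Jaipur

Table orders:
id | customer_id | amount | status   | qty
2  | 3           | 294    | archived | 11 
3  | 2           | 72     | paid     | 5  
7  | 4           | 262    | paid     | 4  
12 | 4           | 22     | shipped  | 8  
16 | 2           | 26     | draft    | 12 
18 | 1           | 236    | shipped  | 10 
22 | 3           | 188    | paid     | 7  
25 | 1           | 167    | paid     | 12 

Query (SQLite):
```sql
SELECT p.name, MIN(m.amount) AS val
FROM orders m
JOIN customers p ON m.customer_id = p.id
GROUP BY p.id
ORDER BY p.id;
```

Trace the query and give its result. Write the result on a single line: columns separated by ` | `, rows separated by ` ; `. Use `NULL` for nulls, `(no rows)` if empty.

Farid | 167 ; Ravi | 26 ; Sam | 188 ; Zane | 22

Join each orders row to its customers via customer_id.
Group joined rows by customers.id; compute MIN(m.amount) per group.
  1: ids {18, 25} → MIN(m.amount)=167
  2: ids {3, 16} → MIN(m.amount)=26
  3: ids {2, 22} → MIN(m.amount)=188
  4: ids {7, 12} → MIN(m.amount)=22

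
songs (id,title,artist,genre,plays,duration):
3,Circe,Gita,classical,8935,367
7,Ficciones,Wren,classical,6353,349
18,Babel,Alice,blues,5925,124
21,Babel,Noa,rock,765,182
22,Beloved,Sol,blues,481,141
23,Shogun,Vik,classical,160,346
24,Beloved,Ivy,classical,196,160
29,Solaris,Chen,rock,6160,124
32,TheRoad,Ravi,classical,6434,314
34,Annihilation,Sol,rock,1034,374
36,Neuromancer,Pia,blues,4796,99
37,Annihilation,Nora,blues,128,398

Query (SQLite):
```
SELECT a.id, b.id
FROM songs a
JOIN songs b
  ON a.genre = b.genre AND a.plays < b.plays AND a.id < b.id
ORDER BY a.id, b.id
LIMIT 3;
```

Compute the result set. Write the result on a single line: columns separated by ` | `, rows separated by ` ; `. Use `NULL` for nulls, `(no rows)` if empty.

7 | 32 ; 21 | 29 ; 21 | 34

Pairs (a,b) with same genre, a.plays < b.plays, a.id < b.id.
genre groups: blues:{18,22,36,37} classical:{3,7,23,24,32} rock:{21,29,34}
Ordered by (a.id, b.id); first 3.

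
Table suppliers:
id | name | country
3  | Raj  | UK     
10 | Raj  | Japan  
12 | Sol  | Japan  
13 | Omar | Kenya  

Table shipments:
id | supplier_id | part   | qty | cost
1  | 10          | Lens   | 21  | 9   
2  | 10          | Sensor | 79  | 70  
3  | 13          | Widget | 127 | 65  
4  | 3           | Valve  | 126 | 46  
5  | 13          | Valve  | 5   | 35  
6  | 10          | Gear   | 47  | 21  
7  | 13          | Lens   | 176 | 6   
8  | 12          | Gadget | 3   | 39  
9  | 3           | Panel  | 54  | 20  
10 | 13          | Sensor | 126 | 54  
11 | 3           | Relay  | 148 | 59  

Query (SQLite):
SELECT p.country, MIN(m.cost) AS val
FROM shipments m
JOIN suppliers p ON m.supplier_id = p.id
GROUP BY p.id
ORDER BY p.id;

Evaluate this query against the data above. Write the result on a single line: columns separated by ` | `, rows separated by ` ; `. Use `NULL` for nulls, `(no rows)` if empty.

UK | 20 ; Japan | 9 ; Japan | 39 ; Kenya | 6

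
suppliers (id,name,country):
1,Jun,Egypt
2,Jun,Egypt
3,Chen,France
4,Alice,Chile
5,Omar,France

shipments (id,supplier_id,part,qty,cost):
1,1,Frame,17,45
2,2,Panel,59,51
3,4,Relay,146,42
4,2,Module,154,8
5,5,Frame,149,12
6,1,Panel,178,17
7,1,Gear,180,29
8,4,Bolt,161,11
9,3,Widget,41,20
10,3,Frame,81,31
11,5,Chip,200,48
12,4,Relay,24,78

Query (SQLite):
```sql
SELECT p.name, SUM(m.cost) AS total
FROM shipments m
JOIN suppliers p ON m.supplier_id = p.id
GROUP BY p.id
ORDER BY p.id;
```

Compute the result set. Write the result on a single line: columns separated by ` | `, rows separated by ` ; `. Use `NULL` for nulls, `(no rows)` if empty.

Join each shipments row to its suppliers via supplier_id.
Group joined rows by suppliers.id; compute SUM(m.cost) per group.
  1: ids {1, 6, 7} → SUM(m.cost)=91
  2: ids {2, 4} → SUM(m.cost)=59
  3: ids {9, 10} → SUM(m.cost)=51
  4: ids {3, 8, 12} → SUM(m.cost)=131
  5: ids {5, 11} → SUM(m.cost)=60

Jun | 91 ; Jun | 59 ; Chen | 51 ; Alice | 131 ; Omar | 60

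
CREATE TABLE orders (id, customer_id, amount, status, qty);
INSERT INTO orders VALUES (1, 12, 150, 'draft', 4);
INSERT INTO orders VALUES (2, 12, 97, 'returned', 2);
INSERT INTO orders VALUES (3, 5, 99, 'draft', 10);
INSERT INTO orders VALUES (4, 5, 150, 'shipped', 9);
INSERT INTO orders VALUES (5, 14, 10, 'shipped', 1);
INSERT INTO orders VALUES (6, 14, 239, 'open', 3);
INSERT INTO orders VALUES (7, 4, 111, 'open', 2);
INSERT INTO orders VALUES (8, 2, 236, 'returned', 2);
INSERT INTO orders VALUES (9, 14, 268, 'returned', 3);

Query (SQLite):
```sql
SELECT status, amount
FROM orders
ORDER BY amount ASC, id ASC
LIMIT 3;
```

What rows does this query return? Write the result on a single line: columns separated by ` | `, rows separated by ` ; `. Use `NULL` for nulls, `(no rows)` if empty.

shipped | 10 ; returned | 97 ; draft | 99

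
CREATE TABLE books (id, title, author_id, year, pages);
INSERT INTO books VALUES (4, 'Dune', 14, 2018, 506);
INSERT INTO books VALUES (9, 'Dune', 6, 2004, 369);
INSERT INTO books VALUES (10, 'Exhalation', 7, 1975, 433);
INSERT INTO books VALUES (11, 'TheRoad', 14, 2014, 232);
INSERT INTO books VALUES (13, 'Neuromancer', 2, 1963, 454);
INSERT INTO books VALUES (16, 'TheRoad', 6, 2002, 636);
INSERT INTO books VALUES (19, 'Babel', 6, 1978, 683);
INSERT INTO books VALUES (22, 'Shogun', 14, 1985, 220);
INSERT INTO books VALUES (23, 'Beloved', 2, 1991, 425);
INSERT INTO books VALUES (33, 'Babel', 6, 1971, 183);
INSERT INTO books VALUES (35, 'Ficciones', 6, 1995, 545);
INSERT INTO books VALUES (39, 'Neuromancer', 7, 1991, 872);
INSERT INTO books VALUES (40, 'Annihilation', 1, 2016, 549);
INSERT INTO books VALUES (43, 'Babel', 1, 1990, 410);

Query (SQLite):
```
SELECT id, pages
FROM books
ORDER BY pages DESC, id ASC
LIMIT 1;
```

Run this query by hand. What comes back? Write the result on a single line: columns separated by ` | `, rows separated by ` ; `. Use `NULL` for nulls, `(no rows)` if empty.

Sort by pages desc, tiebreak id asc: (872, id=39), (683, id=19), (636, id=16), (549, id=40) …. Take first 1.

39 | 872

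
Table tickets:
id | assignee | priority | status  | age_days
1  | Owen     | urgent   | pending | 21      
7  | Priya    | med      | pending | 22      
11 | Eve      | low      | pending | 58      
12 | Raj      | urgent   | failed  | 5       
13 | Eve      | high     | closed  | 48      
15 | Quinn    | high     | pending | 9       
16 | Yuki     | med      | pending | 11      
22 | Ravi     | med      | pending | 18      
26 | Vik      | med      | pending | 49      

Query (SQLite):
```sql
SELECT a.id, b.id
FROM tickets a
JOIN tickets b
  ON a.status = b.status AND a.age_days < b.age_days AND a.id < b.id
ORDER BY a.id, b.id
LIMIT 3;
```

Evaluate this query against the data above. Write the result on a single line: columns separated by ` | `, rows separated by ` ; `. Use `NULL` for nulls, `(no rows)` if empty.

Pairs (a,b) with same status, a.age_days < b.age_days, a.id < b.id.
status groups: closed:{13} failed:{12} pending:{1,7,11,15,16,22,26}
Ordered by (a.id, b.id); first 3.

1 | 7 ; 1 | 11 ; 1 | 26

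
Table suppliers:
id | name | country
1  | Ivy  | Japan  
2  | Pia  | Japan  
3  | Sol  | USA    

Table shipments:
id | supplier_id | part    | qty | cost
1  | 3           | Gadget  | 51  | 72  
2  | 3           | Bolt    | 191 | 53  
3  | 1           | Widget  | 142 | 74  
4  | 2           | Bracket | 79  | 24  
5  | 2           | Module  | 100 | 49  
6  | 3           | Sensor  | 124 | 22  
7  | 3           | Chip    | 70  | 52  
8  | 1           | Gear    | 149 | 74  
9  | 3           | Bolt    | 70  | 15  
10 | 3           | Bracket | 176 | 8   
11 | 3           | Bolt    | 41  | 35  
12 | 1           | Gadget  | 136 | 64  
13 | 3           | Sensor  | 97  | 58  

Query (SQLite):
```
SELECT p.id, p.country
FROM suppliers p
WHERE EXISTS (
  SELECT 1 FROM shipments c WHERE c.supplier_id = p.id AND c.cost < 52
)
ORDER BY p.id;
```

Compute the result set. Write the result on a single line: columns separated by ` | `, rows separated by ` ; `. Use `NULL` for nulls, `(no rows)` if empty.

2 | Japan ; 3 | USA

For each suppliers row, check whether any shipments with matching supplier_id has cost < 52.
Keep rows where that is true.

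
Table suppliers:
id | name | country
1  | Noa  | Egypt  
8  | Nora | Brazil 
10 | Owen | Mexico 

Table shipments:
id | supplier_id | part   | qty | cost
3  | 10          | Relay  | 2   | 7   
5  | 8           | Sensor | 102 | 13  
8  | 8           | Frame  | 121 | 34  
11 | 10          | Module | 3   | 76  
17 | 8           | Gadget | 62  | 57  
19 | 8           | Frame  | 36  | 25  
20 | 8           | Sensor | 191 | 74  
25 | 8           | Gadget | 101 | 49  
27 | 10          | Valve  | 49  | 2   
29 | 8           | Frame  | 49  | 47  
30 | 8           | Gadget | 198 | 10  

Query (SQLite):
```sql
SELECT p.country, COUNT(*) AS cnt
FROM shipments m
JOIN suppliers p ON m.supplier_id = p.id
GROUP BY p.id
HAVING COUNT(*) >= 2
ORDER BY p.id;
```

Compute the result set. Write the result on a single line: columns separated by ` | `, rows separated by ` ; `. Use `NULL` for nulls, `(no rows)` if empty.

Brazil | 8 ; Mexico | 3

Join each shipments row to its suppliers via supplier_id.
Group joined rows by suppliers.id; compute COUNT(*) per group.
HAVING: keep groups with count ≥ 2.
  8: ids {5, 8, 17, 19, 20, 25, 29, 30} → COUNT(*)=8
  10: ids {3, 11, 27} → COUNT(*)=3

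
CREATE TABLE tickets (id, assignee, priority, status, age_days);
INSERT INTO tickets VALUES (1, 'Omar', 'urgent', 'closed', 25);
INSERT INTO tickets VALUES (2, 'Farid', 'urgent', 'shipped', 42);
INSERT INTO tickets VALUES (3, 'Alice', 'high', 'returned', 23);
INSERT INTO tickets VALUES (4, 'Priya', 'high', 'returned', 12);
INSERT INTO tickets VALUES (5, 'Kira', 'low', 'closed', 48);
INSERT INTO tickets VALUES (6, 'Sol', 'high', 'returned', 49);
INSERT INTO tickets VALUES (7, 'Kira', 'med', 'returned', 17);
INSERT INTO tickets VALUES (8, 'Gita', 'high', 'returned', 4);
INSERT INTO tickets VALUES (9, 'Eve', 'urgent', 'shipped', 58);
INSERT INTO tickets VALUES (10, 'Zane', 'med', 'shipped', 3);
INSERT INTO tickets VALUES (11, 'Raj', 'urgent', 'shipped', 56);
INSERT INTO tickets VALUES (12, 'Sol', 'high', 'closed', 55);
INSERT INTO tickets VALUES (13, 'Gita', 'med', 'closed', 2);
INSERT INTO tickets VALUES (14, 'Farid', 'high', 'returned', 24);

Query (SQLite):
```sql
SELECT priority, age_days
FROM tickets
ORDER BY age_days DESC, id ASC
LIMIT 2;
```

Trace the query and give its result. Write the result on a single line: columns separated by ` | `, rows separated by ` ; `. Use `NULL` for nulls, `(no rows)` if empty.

Sort by age_days desc, tiebreak id asc: (58, id=9), (56, id=11), (55, id=12), (49, id=6), (48, id=5) …. Take first 2.

urgent | 58 ; urgent | 56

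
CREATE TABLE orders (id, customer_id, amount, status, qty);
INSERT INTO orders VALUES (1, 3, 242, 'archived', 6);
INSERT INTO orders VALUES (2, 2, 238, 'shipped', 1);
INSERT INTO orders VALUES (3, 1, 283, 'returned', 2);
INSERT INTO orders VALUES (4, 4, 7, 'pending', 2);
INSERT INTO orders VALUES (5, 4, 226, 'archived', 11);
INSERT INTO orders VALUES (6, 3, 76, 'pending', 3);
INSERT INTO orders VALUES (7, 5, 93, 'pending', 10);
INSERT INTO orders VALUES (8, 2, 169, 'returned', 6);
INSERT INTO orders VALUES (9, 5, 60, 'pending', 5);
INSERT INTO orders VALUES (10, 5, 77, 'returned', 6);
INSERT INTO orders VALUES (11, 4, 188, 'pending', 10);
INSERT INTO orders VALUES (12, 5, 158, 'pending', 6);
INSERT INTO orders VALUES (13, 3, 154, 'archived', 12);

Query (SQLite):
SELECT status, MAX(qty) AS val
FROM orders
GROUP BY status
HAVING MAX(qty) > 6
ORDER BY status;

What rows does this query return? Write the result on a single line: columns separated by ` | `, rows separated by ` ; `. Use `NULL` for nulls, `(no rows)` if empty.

Partition orders by status; compute MAX(qty) within each group.
HAVING: keep groups where MAX(qty) > 6.
  archived: ids {1, 5, 13} → MAX(qty)=12
  pending: ids {4, 6, 7, 9, 11, 12} → MAX(qty)=10
  returned: ids {3, 8, 10} → MAX(qty)=6
  shipped: ids {2} → MAX(qty)=1

archived | 12 ; pending | 10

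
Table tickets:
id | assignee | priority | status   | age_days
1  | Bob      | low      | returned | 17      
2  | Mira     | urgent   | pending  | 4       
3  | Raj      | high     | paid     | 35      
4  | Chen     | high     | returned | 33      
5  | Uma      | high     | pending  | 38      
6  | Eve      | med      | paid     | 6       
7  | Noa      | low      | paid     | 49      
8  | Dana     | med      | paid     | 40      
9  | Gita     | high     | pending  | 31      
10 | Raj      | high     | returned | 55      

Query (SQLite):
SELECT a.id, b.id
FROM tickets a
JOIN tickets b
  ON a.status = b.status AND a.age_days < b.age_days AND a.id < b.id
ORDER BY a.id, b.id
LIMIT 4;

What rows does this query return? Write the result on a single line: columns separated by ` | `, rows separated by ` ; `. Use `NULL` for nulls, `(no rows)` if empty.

Pairs (a,b) with same status, a.age_days < b.age_days, a.id < b.id.
status groups: paid:{3,6,7,8} pending:{2,5,9} returned:{1,4,10}
Ordered by (a.id, b.id); first 4.

1 | 4 ; 1 | 10 ; 2 | 5 ; 2 | 9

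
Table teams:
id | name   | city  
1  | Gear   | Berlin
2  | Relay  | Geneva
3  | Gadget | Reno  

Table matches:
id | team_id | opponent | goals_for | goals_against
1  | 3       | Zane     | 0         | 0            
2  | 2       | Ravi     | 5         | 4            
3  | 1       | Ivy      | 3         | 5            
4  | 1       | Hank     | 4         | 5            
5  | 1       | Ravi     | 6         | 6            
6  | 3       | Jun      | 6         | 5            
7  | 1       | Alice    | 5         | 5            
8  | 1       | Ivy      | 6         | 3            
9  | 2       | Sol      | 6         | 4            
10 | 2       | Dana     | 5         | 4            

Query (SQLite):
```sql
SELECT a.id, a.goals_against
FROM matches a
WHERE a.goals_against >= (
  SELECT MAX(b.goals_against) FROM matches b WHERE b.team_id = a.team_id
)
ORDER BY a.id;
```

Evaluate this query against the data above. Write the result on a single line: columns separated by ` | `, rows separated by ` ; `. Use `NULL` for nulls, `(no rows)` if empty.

For each matches row a, compute MAX(goals_against) over rows sharing a.team_id.
Keep row a if a.goals_against >= that per-group MAX.
  team_id=1: MAX(goals_against) = 6
  team_id=2: MAX(goals_against) = 4
  team_id=3: MAX(goals_against) = 5

2 | 4 ; 5 | 6 ; 6 | 5 ; 9 | 4 ; 10 | 4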